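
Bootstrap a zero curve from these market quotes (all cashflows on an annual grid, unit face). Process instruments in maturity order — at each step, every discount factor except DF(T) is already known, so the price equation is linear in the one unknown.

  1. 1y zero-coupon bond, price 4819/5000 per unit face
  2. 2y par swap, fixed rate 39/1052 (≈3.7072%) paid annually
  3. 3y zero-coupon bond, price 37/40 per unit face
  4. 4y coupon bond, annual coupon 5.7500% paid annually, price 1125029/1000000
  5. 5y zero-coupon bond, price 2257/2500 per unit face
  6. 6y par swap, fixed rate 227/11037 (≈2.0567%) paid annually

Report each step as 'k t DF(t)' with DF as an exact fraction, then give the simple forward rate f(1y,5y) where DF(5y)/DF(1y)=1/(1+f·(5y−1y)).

1 1 4819/5000
2 2 4649/5000
3 3 37/40
4 4 4553/5000
5 5 2257/2500
6 6 1773/2000
f(1y,5y) = ((4819/5000)/(2257/2500) − 1)/(4) = 5/296 ≈ 1.6892%

step 1 [1y] zero: DF = P = 4819/5000 ≈ 0.963800
step 2 [2y] swap r/1=39/1052: DF=(1 − 39/1052·(0.963800))/(1+39/1052) = 4649/5000 ≈ 0.929800
step 3 [3y] zero: DF = P = 37/40 ≈ 0.925000
step 4 [4y] bond c/1=23/400: DF=(1125029/1000000 − 23/400·(0.963800+0.929800+0.925000))/(1+23/400) = 4553/5000 ≈ 0.910600
step 5 [5y] zero: DF = P = 2257/2500 ≈ 0.902800
step 6 [6y] swap r/1=227/11037: DF=(1 − 227/11037·(0.963800+0.929800+0.925000+0.910600+0.902800))/(1+227/11037) = 1773/2000 ≈ 0.886500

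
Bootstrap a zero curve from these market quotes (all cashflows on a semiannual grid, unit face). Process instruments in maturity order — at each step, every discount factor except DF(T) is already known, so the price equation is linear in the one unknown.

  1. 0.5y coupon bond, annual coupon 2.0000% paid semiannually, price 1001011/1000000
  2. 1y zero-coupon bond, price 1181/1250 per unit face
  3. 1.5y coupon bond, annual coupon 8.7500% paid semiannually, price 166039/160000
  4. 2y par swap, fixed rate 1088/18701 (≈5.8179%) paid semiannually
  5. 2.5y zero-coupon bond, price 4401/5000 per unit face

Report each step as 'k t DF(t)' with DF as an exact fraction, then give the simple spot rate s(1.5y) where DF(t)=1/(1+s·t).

1 1/2 9911/10000
2 1 1181/1250
3 3/2 9131/10000
4 2 557/625
5 5/2 4401/5000
s(1.5y) = (1/(9131/10000) − 1)/(3/2) = 1738/27393 ≈ 6.3447%

step 1 [0.5y] bond c/2=1/100: DF=(1001011/1000000 − 1/100·(0))/(1+1/100) = 9911/10000 ≈ 0.991100
step 2 [1y] zero: DF = P = 1181/1250 ≈ 0.944800
step 3 [1.5y] bond c/2=7/160: DF=(166039/160000 − 7/160·(0.991100+0.944800))/(1+7/160) = 9131/10000 ≈ 0.913100
step 4 [2y] swap r/2=544/18701: DF=(1 − 544/18701·(0.991100+0.944800+0.913100))/(1+544/18701) = 557/625 ≈ 0.891200
step 5 [2.5y] zero: DF = P = 4401/5000 ≈ 0.880200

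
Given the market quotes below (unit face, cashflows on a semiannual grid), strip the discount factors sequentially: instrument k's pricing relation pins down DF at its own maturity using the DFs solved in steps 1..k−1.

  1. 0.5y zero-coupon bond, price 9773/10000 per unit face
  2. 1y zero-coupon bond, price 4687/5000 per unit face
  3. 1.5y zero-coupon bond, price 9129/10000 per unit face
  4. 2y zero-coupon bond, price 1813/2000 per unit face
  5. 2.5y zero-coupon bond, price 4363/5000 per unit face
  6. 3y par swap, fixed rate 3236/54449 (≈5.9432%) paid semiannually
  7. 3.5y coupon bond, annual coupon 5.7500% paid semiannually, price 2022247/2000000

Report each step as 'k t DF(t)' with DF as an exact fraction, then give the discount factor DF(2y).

step 1 [0.5y] zero: DF = P = 9773/10000 ≈ 0.977300
step 2 [1y] zero: DF = P = 4687/5000 ≈ 0.937400
step 3 [1.5y] zero: DF = P = 9129/10000 ≈ 0.912900
step 4 [2y] zero: DF = P = 1813/2000 ≈ 0.906500
step 5 [2.5y] zero: DF = P = 4363/5000 ≈ 0.872600
step 6 [3y] swap r/2=1618/54449: DF=(1 − 1618/54449·(0.977300+0.937400+0.912900+0.906500+0.872600))/(1+1618/54449) = 4191/5000 ≈ 0.838200
step 7 [3.5y] bond c/2=23/800: DF=(2022247/2000000 − 23/800·(0.977300+0.937400+0.912900+0.906500+0.872600+0.838200))/(1+23/800) = 8307/10000 ≈ 0.830700

1 1/2 9773/10000
2 1 4687/5000
3 3/2 9129/10000
4 2 1813/2000
5 5/2 4363/5000
6 3 4191/5000
7 7/2 8307/10000
DF(2y) = 1813/2000 ≈ 0.906500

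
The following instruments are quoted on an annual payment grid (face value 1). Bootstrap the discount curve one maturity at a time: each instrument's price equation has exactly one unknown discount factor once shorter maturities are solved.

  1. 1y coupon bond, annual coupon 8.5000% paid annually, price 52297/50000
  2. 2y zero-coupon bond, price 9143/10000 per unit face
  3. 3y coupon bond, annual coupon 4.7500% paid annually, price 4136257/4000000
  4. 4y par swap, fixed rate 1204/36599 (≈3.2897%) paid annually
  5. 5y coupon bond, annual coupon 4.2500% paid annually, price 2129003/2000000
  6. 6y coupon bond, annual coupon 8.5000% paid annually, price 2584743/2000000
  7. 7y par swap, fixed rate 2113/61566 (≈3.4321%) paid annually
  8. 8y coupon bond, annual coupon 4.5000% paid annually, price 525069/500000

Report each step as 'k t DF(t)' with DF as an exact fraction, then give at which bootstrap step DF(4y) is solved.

1 1 241/250
2 2 9143/10000
3 3 451/500
4 4 2199/2500
5 5 8719/10000
6 6 8361/10000
7 7 7887/10000
8 8 3699/5000
DF(4y) is solved at step 4

step 1 [1y] bond c/1=17/200: DF=(52297/50000 − 17/200·(0))/(1+17/200) = 241/250 ≈ 0.964000
step 2 [2y] zero: DF = P = 9143/10000 ≈ 0.914300
step 3 [3y] bond c/1=19/400: DF=(4136257/4000000 − 19/400·(0.964000+0.914300))/(1+19/400) = 451/500 ≈ 0.902000
step 4 [4y] swap r/1=1204/36599: DF=(1 − 1204/36599·(0.964000+0.914300+0.902000))/(1+1204/36599) = 2199/2500 ≈ 0.879600
step 5 [5y] bond c/1=17/400: DF=(2129003/2000000 − 17/400·(0.964000+0.914300+0.902000+0.879600))/(1+17/400) = 8719/10000 ≈ 0.871900
step 6 [6y] bond c/1=17/200: DF=(2584743/2000000 − 17/200·(0.964000+0.914300+0.902000+0.879600+0.871900))/(1+17/200) = 8361/10000 ≈ 0.836100
step 7 [7y] swap r/1=2113/61566: DF=(1 − 2113/61566·(0.964000+0.914300+0.902000+0.879600+0.871900+0.836100))/(1+2113/61566) = 7887/10000 ≈ 0.788700
step 8 [8y] bond c/1=9/200: DF=(525069/500000 − 9/200·(0.964000+0.914300+0.902000+0.879600+0.871900+0.836100+0.788700))/(1+9/200) = 3699/5000 ≈ 0.739800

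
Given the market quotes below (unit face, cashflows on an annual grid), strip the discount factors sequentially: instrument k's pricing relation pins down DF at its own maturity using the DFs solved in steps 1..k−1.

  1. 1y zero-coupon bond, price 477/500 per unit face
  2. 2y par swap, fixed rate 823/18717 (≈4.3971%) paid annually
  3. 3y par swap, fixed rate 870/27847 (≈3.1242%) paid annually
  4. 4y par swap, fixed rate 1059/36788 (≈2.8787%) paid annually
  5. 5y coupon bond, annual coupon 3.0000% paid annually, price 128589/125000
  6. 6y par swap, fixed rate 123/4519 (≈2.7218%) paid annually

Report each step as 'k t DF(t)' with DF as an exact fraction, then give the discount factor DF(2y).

step 1 [1y] zero: DF = P = 477/500 ≈ 0.954000
step 2 [2y] swap r/1=823/18717: DF=(1 − 823/18717·(0.954000))/(1+823/18717) = 9177/10000 ≈ 0.917700
step 3 [3y] swap r/1=870/27847: DF=(1 − 870/27847·(0.954000+0.917700))/(1+870/27847) = 913/1000 ≈ 0.913000
step 4 [4y] swap r/1=1059/36788: DF=(1 − 1059/36788·(0.954000+0.917700+0.913000))/(1+1059/36788) = 8941/10000 ≈ 0.894100
step 5 [5y] bond c/1=3/100: DF=(128589/125000 − 3/100·(0.954000+0.917700+0.913000+0.894100))/(1+3/100) = 2229/2500 ≈ 0.891600
step 6 [6y] swap r/1=123/4519: DF=(1 − 123/4519·(0.954000+0.917700+0.913000+0.894100+0.891600))/(1+123/4519) = 2131/2500 ≈ 0.852400

1 1 477/500
2 2 9177/10000
3 3 913/1000
4 4 8941/10000
5 5 2229/2500
6 6 2131/2500
DF(2y) = 9177/10000 ≈ 0.917700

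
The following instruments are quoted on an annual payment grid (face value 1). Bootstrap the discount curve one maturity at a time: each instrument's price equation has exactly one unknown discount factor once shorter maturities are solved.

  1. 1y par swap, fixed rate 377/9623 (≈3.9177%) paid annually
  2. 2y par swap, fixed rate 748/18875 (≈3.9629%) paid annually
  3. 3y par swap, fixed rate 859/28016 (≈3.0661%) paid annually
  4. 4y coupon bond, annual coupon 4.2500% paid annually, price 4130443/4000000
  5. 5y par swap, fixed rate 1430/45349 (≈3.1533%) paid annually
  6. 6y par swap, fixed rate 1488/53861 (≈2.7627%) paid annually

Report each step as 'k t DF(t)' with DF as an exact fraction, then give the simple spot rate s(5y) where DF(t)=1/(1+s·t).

1 1 9623/10000
2 2 2313/2500
3 3 9141/10000
4 4 8763/10000
5 5 857/1000
6 6 532/625
s(5y) = (1/(857/1000) − 1)/(5) = 143/4285 ≈ 3.3372%

step 1 [1y] swap r/1=377/9623: DF=(1 − 377/9623·(0))/(1+377/9623) = 9623/10000 ≈ 0.962300
step 2 [2y] swap r/1=748/18875: DF=(1 − 748/18875·(0.962300))/(1+748/18875) = 2313/2500 ≈ 0.925200
step 3 [3y] swap r/1=859/28016: DF=(1 − 859/28016·(0.962300+0.925200))/(1+859/28016) = 9141/10000 ≈ 0.914100
step 4 [4y] bond c/1=17/400: DF=(4130443/4000000 − 17/400·(0.962300+0.925200+0.914100))/(1+17/400) = 8763/10000 ≈ 0.876300
step 5 [5y] swap r/1=1430/45349: DF=(1 − 1430/45349·(0.962300+0.925200+0.914100+0.876300))/(1+1430/45349) = 857/1000 ≈ 0.857000
step 6 [6y] swap r/1=1488/53861: DF=(1 − 1488/53861·(0.962300+0.925200+0.914100+0.876300+0.857000))/(1+1488/53861) = 532/625 ≈ 0.851200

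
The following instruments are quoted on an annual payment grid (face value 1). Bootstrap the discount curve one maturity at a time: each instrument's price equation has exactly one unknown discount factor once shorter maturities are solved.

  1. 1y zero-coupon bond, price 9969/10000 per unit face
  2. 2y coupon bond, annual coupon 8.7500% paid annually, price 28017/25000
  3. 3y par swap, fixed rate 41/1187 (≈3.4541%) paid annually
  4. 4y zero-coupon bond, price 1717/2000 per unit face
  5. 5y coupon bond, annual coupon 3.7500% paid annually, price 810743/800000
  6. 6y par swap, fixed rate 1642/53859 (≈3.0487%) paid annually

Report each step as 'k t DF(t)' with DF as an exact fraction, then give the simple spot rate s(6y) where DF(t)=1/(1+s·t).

1 1 9969/10000
2 2 9503/10000
3 3 1127/1250
4 4 1717/2000
5 5 2107/2500
6 6 4179/5000
s(6y) = (1/(4179/5000) − 1)/(6) = 821/25074 ≈ 3.2743%

step 1 [1y] zero: DF = P = 9969/10000 ≈ 0.996900
step 2 [2y] bond c/1=7/80: DF=(28017/25000 − 7/80·(0.996900))/(1+7/80) = 9503/10000 ≈ 0.950300
step 3 [3y] swap r/1=41/1187: DF=(1 − 41/1187·(0.996900+0.950300))/(1+41/1187) = 1127/1250 ≈ 0.901600
step 4 [4y] zero: DF = P = 1717/2000 ≈ 0.858500
step 5 [5y] bond c/1=3/80: DF=(810743/800000 − 3/80·(0.996900+0.950300+0.901600+0.858500))/(1+3/80) = 2107/2500 ≈ 0.842800
step 6 [6y] swap r/1=1642/53859: DF=(1 − 1642/53859·(0.996900+0.950300+0.901600+0.858500+0.842800))/(1+1642/53859) = 4179/5000 ≈ 0.835800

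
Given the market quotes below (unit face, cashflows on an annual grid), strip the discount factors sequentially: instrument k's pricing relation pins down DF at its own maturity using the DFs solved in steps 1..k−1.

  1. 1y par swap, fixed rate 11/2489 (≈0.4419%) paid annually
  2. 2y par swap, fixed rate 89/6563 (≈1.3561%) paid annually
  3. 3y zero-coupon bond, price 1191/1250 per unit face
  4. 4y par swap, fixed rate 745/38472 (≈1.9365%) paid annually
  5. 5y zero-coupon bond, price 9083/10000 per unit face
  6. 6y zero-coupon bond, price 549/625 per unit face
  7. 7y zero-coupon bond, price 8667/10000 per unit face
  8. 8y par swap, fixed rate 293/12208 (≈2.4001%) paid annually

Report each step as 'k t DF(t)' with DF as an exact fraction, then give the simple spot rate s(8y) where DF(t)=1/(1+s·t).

step 1 [1y] swap r/1=11/2489: DF=(1 − 11/2489·(0))/(1+11/2489) = 2489/2500 ≈ 0.995600
step 2 [2y] swap r/1=89/6563: DF=(1 − 89/6563·(0.995600))/(1+89/6563) = 9733/10000 ≈ 0.973300
step 3 [3y] zero: DF = P = 1191/1250 ≈ 0.952800
step 4 [4y] swap r/1=745/38472: DF=(1 − 745/38472·(0.995600+0.973300+0.952800))/(1+745/38472) = 1851/2000 ≈ 0.925500
step 5 [5y] zero: DF = P = 9083/10000 ≈ 0.908300
step 6 [6y] zero: DF = P = 549/625 ≈ 0.878400
step 7 [7y] zero: DF = P = 8667/10000 ≈ 0.866700
step 8 [8y] swap r/1=293/12208: DF=(1 − 293/12208·(0.995600+0.973300+0.952800+0.925500+0.908300+0.878400+0.866700))/(1+293/12208) = 4121/5000 ≈ 0.824200

1 1 2489/2500
2 2 9733/10000
3 3 1191/1250
4 4 1851/2000
5 5 9083/10000
6 6 549/625
7 7 8667/10000
8 8 4121/5000
s(8y) = (1/(4121/5000) − 1)/(8) = 879/32968 ≈ 2.6662%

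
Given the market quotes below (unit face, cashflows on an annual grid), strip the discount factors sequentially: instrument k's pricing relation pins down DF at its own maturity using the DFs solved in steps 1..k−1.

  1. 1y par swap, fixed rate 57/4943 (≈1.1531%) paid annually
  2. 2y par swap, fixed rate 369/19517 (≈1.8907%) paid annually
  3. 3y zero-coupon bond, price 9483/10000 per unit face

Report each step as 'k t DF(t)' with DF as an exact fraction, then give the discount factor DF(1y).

step 1 [1y] swap r/1=57/4943: DF=(1 − 57/4943·(0))/(1+57/4943) = 4943/5000 ≈ 0.988600
step 2 [2y] swap r/1=369/19517: DF=(1 − 369/19517·(0.988600))/(1+369/19517) = 9631/10000 ≈ 0.963100
step 3 [3y] zero: DF = P = 9483/10000 ≈ 0.948300

1 1 4943/5000
2 2 9631/10000
3 3 9483/10000
DF(1y) = 4943/5000 ≈ 0.988600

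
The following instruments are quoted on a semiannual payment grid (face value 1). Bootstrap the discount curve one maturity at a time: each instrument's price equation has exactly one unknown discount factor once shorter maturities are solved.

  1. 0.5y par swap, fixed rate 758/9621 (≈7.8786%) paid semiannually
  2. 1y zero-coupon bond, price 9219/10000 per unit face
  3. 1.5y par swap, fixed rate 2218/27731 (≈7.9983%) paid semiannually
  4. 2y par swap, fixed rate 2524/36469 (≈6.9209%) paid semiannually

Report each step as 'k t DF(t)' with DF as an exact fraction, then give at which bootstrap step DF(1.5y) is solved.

step 1 [0.5y] swap r/2=379/9621: DF=(1 − 379/9621·(0))/(1+379/9621) = 9621/10000 ≈ 0.962100
step 2 [1y] zero: DF = P = 9219/10000 ≈ 0.921900
step 3 [1.5y] swap r/2=1109/27731: DF=(1 − 1109/27731·(0.962100+0.921900))/(1+1109/27731) = 8891/10000 ≈ 0.889100
step 4 [2y] swap r/2=1262/36469: DF=(1 − 1262/36469·(0.962100+0.921900+0.889100))/(1+1262/36469) = 4369/5000 ≈ 0.873800

1 1/2 9621/10000
2 1 9219/10000
3 3/2 8891/10000
4 2 4369/5000
DF(1.5y) is solved at step 3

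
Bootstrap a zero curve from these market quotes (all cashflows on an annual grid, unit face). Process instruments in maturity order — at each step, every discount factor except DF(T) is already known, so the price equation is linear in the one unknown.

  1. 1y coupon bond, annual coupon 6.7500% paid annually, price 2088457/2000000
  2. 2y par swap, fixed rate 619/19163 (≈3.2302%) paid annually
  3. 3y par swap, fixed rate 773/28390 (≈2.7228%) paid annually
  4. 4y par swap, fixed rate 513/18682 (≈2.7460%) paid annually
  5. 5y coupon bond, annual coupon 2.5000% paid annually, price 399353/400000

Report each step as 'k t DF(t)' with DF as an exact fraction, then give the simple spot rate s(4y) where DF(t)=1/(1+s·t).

1 1 4891/5000
2 2 9381/10000
3 3 9227/10000
4 4 4487/5000
5 5 8829/10000
s(4y) = (1/(4487/5000) − 1)/(4) = 513/17948 ≈ 2.8583%

step 1 [1y] bond c/1=27/400: DF=(2088457/2000000 − 27/400·(0))/(1+27/400) = 4891/5000 ≈ 0.978200
step 2 [2y] swap r/1=619/19163: DF=(1 − 619/19163·(0.978200))/(1+619/19163) = 9381/10000 ≈ 0.938100
step 3 [3y] swap r/1=773/28390: DF=(1 − 773/28390·(0.978200+0.938100))/(1+773/28390) = 9227/10000 ≈ 0.922700
step 4 [4y] swap r/1=513/18682: DF=(1 − 513/18682·(0.978200+0.938100+0.922700))/(1+513/18682) = 4487/5000 ≈ 0.897400
step 5 [5y] bond c/1=1/40: DF=(399353/400000 − 1/40·(0.978200+0.938100+0.922700+0.897400))/(1+1/40) = 8829/10000 ≈ 0.882900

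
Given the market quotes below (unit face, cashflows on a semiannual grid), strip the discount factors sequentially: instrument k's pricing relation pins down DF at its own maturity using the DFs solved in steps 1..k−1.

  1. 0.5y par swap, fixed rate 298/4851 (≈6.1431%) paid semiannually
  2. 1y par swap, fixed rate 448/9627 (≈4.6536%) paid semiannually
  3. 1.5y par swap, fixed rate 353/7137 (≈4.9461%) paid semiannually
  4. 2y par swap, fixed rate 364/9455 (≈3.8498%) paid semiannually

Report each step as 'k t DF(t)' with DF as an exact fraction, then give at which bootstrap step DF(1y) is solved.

1 1/2 4851/5000
2 1 597/625
3 3/2 4647/5000
4 2 1159/1250
DF(1y) is solved at step 2

step 1 [0.5y] swap r/2=149/4851: DF=(1 − 149/4851·(0))/(1+149/4851) = 4851/5000 ≈ 0.970200
step 2 [1y] swap r/2=224/9627: DF=(1 − 224/9627·(0.970200))/(1+224/9627) = 597/625 ≈ 0.955200
step 3 [1.5y] swap r/2=353/14274: DF=(1 − 353/14274·(0.970200+0.955200))/(1+353/14274) = 4647/5000 ≈ 0.929400
step 4 [2y] swap r/2=182/9455: DF=(1 − 182/9455·(0.970200+0.955200+0.929400))/(1+182/9455) = 1159/1250 ≈ 0.927200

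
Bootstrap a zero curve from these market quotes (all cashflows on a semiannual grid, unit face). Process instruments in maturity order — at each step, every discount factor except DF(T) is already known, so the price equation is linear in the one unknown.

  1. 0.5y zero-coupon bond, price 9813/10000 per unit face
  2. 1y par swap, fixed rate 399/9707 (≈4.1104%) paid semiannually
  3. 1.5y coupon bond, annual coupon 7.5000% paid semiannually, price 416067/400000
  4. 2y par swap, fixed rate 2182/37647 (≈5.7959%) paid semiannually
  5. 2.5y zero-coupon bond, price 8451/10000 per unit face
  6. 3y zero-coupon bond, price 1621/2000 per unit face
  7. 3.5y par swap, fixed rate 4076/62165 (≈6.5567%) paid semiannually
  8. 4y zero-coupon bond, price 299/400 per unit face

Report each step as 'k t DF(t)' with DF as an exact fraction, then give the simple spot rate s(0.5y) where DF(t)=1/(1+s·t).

step 1 [0.5y] zero: DF = P = 9813/10000 ≈ 0.981300
step 2 [1y] swap r/2=399/19414: DF=(1 − 399/19414·(0.981300))/(1+399/19414) = 9601/10000 ≈ 0.960100
step 3 [1.5y] bond c/2=3/80: DF=(416067/400000 − 3/80·(0.981300+0.960100))/(1+3/80) = 2331/2500 ≈ 0.932400
step 4 [2y] swap r/2=1091/37647: DF=(1 − 1091/37647·(0.981300+0.960100+0.932400))/(1+1091/37647) = 8909/10000 ≈ 0.890900
step 5 [2.5y] zero: DF = P = 8451/10000 ≈ 0.845100
step 6 [3y] zero: DF = P = 1621/2000 ≈ 0.810500
step 7 [3.5y] swap r/2=2038/62165: DF=(1 − 2038/62165·(0.981300+0.960100+0.932400+0.890900+0.845100+0.810500))/(1+2038/62165) = 3981/5000 ≈ 0.796200
step 8 [4y] zero: DF = P = 299/400 ≈ 0.747500

1 1/2 9813/10000
2 1 9601/10000
3 3/2 2331/2500
4 2 8909/10000
5 5/2 8451/10000
6 3 1621/2000
7 7/2 3981/5000
8 4 299/400
s(0.5y) = (1/(9813/10000) − 1)/(1/2) = 374/9813 ≈ 3.8113%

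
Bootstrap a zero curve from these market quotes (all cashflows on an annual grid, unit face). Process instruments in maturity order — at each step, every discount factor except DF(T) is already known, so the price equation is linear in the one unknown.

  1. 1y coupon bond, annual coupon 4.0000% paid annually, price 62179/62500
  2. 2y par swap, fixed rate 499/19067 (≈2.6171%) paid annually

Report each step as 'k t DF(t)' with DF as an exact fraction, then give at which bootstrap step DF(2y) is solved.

1 1 4783/5000
2 2 9501/10000
DF(2y) is solved at step 2

step 1 [1y] bond c/1=1/25: DF=(62179/62500 − 1/25·(0))/(1+1/25) = 4783/5000 ≈ 0.956600
step 2 [2y] swap r/1=499/19067: DF=(1 − 499/19067·(0.956600))/(1+499/19067) = 9501/10000 ≈ 0.950100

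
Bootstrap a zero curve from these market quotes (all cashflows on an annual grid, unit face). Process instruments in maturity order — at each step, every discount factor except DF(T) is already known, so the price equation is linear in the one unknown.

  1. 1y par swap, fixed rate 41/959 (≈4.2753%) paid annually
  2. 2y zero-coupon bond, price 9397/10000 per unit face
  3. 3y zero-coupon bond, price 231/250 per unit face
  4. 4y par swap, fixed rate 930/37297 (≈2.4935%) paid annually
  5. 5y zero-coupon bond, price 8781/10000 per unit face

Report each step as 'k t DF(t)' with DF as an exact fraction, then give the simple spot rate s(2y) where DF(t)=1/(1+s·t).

1 1 959/1000
2 2 9397/10000
3 3 231/250
4 4 907/1000
5 5 8781/10000
s(2y) = (1/(9397/10000) − 1)/(2) = 603/18794 ≈ 3.2085%

step 1 [1y] swap r/1=41/959: DF=(1 − 41/959·(0))/(1+41/959) = 959/1000 ≈ 0.959000
step 2 [2y] zero: DF = P = 9397/10000 ≈ 0.939700
step 3 [3y] zero: DF = P = 231/250 ≈ 0.924000
step 4 [4y] swap r/1=930/37297: DF=(1 − 930/37297·(0.959000+0.939700+0.924000))/(1+930/37297) = 907/1000 ≈ 0.907000
step 5 [5y] zero: DF = P = 8781/10000 ≈ 0.878100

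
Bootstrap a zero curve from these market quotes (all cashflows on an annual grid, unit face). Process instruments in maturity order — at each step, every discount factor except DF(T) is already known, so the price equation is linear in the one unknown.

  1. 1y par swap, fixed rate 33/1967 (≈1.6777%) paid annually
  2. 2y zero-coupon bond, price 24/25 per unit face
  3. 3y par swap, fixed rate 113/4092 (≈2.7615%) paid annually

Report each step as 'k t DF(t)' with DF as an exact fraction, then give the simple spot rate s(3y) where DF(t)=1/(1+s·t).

step 1 [1y] swap r/1=33/1967: DF=(1 − 33/1967·(0))/(1+33/1967) = 1967/2000 ≈ 0.983500
step 2 [2y] zero: DF = P = 24/25 ≈ 0.960000
step 3 [3y] swap r/1=113/4092: DF=(1 − 113/4092·(0.983500+0.960000))/(1+113/4092) = 9209/10000 ≈ 0.920900

1 1 1967/2000
2 2 24/25
3 3 9209/10000
s(3y) = (1/(9209/10000) − 1)/(3) = 791/27627 ≈ 2.8631%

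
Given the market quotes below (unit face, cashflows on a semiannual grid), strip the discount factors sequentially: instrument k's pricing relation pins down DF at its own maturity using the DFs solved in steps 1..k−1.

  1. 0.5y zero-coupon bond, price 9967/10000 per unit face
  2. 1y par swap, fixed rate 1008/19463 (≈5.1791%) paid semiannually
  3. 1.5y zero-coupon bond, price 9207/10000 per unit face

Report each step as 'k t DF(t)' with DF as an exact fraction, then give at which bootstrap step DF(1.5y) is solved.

step 1 [0.5y] zero: DF = P = 9967/10000 ≈ 0.996700
step 2 [1y] swap r/2=504/19463: DF=(1 − 504/19463·(0.996700))/(1+504/19463) = 1187/1250 ≈ 0.949600
step 3 [1.5y] zero: DF = P = 9207/10000 ≈ 0.920700

1 1/2 9967/10000
2 1 1187/1250
3 3/2 9207/10000
DF(1.5y) is solved at step 3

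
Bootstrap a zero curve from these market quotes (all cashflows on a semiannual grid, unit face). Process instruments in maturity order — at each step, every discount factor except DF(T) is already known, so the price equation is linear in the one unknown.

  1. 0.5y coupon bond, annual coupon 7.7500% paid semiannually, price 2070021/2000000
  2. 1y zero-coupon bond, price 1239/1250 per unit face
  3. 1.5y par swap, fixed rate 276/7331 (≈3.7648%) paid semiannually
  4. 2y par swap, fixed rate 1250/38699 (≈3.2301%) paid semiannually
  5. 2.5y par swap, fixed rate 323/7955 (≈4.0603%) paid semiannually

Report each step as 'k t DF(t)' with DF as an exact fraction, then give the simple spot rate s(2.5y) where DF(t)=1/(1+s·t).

1 1/2 2491/2500
2 1 1239/1250
3 3/2 1181/1250
4 2 15/16
5 5/2 9031/10000
s(2.5y) = (1/(9031/10000) − 1)/(5/2) = 1938/45155 ≈ 4.2919%

step 1 [0.5y] bond c/2=31/800: DF=(2070021/2000000 − 31/800·(0))/(1+31/800) = 2491/2500 ≈ 0.996400
step 2 [1y] zero: DF = P = 1239/1250 ≈ 0.991200
step 3 [1.5y] swap r/2=138/7331: DF=(1 − 138/7331·(0.996400+0.991200))/(1+138/7331) = 1181/1250 ≈ 0.944800
step 4 [2y] swap r/2=625/38699: DF=(1 − 625/38699·(0.996400+0.991200+0.944800))/(1+625/38699) = 15/16 ≈ 0.937500
step 5 [2.5y] swap r/2=323/15910: DF=(1 − 323/15910·(0.996400+0.991200+0.944800+0.937500))/(1+323/15910) = 9031/10000 ≈ 0.903100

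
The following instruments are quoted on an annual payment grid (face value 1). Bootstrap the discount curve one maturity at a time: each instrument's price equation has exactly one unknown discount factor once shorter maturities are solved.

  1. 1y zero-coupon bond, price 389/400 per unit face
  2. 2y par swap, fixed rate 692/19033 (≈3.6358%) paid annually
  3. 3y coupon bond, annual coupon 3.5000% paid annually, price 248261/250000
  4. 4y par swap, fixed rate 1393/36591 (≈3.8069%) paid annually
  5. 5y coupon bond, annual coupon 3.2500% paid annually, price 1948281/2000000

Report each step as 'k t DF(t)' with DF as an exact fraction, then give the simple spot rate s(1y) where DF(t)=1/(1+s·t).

1 1 389/400
2 2 2327/2500
3 3 8951/10000
4 4 8607/10000
5 5 8283/10000
s(1y) = (1/(389/400) − 1)/(1) = 11/389 ≈ 2.8278%

step 1 [1y] zero: DF = P = 389/400 ≈ 0.972500
step 2 [2y] swap r/1=692/19033: DF=(1 − 692/19033·(0.972500))/(1+692/19033) = 2327/2500 ≈ 0.930800
step 3 [3y] bond c/1=7/200: DF=(248261/250000 − 7/200·(0.972500+0.930800))/(1+7/200) = 8951/10000 ≈ 0.895100
step 4 [4y] swap r/1=1393/36591: DF=(1 − 1393/36591·(0.972500+0.930800+0.895100))/(1+1393/36591) = 8607/10000 ≈ 0.860700
step 5 [5y] bond c/1=13/400: DF=(1948281/2000000 − 13/400·(0.972500+0.930800+0.895100+0.860700))/(1+13/400) = 8283/10000 ≈ 0.828300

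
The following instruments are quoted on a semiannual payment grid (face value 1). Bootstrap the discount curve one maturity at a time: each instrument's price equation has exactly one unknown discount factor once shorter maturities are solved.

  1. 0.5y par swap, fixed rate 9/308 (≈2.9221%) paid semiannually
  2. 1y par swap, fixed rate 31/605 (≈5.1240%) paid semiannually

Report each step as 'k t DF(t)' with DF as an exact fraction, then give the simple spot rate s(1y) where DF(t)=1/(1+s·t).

1 1/2 616/625
2 1 594/625
s(1y) = (1/(594/625) − 1)/(1) = 31/594 ≈ 5.2189%

step 1 [0.5y] swap r/2=9/616: DF=(1 − 9/616·(0))/(1+9/616) = 616/625 ≈ 0.985600
step 2 [1y] swap r/2=31/1210: DF=(1 − 31/1210·(0.985600))/(1+31/1210) = 594/625 ≈ 0.950400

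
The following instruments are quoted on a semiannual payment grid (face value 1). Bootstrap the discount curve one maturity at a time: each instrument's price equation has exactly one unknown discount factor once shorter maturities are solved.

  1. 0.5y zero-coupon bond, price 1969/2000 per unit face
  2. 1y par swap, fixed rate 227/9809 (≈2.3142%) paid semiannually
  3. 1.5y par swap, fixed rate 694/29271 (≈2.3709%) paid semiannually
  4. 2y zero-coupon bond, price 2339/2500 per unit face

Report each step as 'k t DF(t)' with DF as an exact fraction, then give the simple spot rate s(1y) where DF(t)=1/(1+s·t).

1 1/2 1969/2000
2 1 9773/10000
3 3/2 9653/10000
4 2 2339/2500
s(1y) = (1/(9773/10000) − 1)/(1) = 227/9773 ≈ 2.3227%

step 1 [0.5y] zero: DF = P = 1969/2000 ≈ 0.984500
step 2 [1y] swap r/2=227/19618: DF=(1 − 227/19618·(0.984500))/(1+227/19618) = 9773/10000 ≈ 0.977300
step 3 [1.5y] swap r/2=347/29271: DF=(1 − 347/29271·(0.984500+0.977300))/(1+347/29271) = 9653/10000 ≈ 0.965300
step 4 [2y] zero: DF = P = 2339/2500 ≈ 0.935600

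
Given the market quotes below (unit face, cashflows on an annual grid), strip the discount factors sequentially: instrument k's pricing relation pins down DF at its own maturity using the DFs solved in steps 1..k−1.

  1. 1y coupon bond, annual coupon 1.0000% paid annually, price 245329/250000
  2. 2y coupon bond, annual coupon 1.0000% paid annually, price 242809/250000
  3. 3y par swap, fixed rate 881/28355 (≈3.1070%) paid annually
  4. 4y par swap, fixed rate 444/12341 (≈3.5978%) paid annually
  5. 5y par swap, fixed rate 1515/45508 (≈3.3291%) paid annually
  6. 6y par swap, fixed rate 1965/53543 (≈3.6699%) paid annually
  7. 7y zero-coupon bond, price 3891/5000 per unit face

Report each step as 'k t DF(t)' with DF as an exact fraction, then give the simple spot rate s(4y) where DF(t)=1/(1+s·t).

1 1 2429/2500
2 2 119/125
3 3 9119/10000
4 4 2167/2500
5 5 1697/2000
6 6 1607/2000
7 7 3891/5000
s(4y) = (1/(2167/2500) − 1)/(4) = 333/8668 ≈ 3.8417%

step 1 [1y] bond c/1=1/100: DF=(245329/250000 − 1/100·(0))/(1+1/100) = 2429/2500 ≈ 0.971600
step 2 [2y] bond c/1=1/100: DF=(242809/250000 − 1/100·(0.971600))/(1+1/100) = 119/125 ≈ 0.952000
step 3 [3y] swap r/1=881/28355: DF=(1 − 881/28355·(0.971600+0.952000))/(1+881/28355) = 9119/10000 ≈ 0.911900
step 4 [4y] swap r/1=444/12341: DF=(1 − 444/12341·(0.971600+0.952000+0.911900))/(1+444/12341) = 2167/2500 ≈ 0.866800
step 5 [5y] swap r/1=1515/45508: DF=(1 − 1515/45508·(0.971600+0.952000+0.911900+0.866800))/(1+1515/45508) = 1697/2000 ≈ 0.848500
step 6 [6y] swap r/1=1965/53543: DF=(1 − 1965/53543·(0.971600+0.952000+0.911900+0.866800+0.848500))/(1+1965/53543) = 1607/2000 ≈ 0.803500
step 7 [7y] zero: DF = P = 3891/5000 ≈ 0.778200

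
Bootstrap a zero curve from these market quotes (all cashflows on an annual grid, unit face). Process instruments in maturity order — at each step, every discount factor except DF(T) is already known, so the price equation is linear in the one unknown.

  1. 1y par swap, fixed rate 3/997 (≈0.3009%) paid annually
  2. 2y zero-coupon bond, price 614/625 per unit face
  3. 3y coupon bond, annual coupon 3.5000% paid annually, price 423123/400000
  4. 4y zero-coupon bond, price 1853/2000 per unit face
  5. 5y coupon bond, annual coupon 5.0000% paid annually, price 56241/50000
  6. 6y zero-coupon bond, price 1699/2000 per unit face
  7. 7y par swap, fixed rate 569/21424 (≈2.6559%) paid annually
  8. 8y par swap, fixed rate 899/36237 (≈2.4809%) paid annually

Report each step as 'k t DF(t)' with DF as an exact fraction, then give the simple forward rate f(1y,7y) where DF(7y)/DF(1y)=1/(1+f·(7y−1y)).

step 1 [1y] swap r/1=3/997: DF=(1 − 3/997·(0))/(1+3/997) = 997/1000 ≈ 0.997000
step 2 [2y] zero: DF = P = 614/625 ≈ 0.982400
step 3 [3y] bond c/1=7/200: DF=(423123/400000 − 7/200·(0.997000+0.982400))/(1+7/200) = 9551/10000 ≈ 0.955100
step 4 [4y] zero: DF = P = 1853/2000 ≈ 0.926500
step 5 [5y] bond c/1=1/20: DF=(56241/50000 − 1/20·(0.997000+0.982400+0.955100+0.926500))/(1+1/20) = 4437/5000 ≈ 0.887400
step 6 [6y] zero: DF = P = 1699/2000 ≈ 0.849500
step 7 [7y] swap r/1=569/21424: DF=(1 − 569/21424·(0.997000+0.982400+0.955100+0.926500+0.887400+0.849500))/(1+569/21424) = 8293/10000 ≈ 0.829300
step 8 [8y] swap r/1=899/36237: DF=(1 − 899/36237·(0.997000+0.982400+0.955100+0.926500+0.887400+0.849500+0.829300))/(1+899/36237) = 4101/5000 ≈ 0.820200

1 1 997/1000
2 2 614/625
3 3 9551/10000
4 4 1853/2000
5 5 4437/5000
6 6 1699/2000
7 7 8293/10000
8 8 4101/5000
f(1y,7y) = ((997/1000)/(8293/10000) − 1)/(6) = 559/16586 ≈ 3.3703%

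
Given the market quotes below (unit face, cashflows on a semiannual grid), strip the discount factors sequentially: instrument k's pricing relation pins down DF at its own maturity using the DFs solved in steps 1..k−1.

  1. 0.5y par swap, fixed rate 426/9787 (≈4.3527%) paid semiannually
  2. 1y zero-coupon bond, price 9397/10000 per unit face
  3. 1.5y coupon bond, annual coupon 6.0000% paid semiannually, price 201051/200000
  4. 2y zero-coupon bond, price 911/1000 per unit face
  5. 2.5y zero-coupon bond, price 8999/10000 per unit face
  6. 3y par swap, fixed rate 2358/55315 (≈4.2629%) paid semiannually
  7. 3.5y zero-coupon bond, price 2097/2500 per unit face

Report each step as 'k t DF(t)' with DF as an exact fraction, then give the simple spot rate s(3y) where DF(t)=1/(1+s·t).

step 1 [0.5y] swap r/2=213/9787: DF=(1 − 213/9787·(0))/(1+213/9787) = 9787/10000 ≈ 0.978700
step 2 [1y] zero: DF = P = 9397/10000 ≈ 0.939700
step 3 [1.5y] bond c/2=3/100: DF=(201051/200000 − 3/100·(0.978700+0.939700))/(1+3/100) = 9201/10000 ≈ 0.920100
step 4 [2y] zero: DF = P = 911/1000 ≈ 0.911000
step 5 [2.5y] zero: DF = P = 8999/10000 ≈ 0.899900
step 6 [3y] swap r/2=1179/55315: DF=(1 − 1179/55315·(0.978700+0.939700+0.920100+0.911000+0.899900))/(1+1179/55315) = 8821/10000 ≈ 0.882100
step 7 [3.5y] zero: DF = P = 2097/2500 ≈ 0.838800

1 1/2 9787/10000
2 1 9397/10000
3 3/2 9201/10000
4 2 911/1000
5 5/2 8999/10000
6 3 8821/10000
7 7/2 2097/2500
s(3y) = (1/(8821/10000) − 1)/(3) = 393/8821 ≈ 4.4553%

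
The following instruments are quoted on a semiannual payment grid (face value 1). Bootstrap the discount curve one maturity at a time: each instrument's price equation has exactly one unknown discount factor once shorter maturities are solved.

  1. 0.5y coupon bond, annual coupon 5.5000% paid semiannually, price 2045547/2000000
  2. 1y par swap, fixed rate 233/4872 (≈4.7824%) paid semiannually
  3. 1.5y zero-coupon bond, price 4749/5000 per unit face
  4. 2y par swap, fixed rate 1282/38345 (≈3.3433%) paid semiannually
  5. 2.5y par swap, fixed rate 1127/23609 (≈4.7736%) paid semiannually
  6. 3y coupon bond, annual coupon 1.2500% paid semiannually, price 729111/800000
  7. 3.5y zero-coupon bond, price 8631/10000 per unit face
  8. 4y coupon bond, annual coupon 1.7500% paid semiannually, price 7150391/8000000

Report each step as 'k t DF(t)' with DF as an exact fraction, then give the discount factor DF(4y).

1 1/2 4977/5000
2 1 4767/5000
3 3/2 4749/5000
4 2 9359/10000
5 5/2 8873/10000
6 3 2191/2500
7 7/2 8631/10000
8 4 83/100
DF(4y) = 83/100 ≈ 0.830000

step 1 [0.5y] bond c/2=11/400: DF=(2045547/2000000 − 11/400·(0))/(1+11/400) = 4977/5000 ≈ 0.995400
step 2 [1y] swap r/2=233/9744: DF=(1 − 233/9744·(0.995400))/(1+233/9744) = 4767/5000 ≈ 0.953400
step 3 [1.5y] zero: DF = P = 4749/5000 ≈ 0.949800
step 4 [2y] swap r/2=641/38345: DF=(1 − 641/38345·(0.995400+0.953400+0.949800))/(1+641/38345) = 9359/10000 ≈ 0.935900
step 5 [2.5y] swap r/2=1127/47218: DF=(1 − 1127/47218·(0.995400+0.953400+0.949800+0.935900))/(1+1127/47218) = 8873/10000 ≈ 0.887300
step 6 [3y] bond c/2=1/160: DF=(729111/800000 − 1/160·(0.995400+0.953400+0.949800+0.935900+0.887300))/(1+1/160) = 2191/2500 ≈ 0.876400
step 7 [3.5y] zero: DF = P = 8631/10000 ≈ 0.863100
step 8 [4y] bond c/2=7/800: DF=(7150391/8000000 − 7/800·(0.995400+0.953400+0.949800+0.935900+0.887300+0.876400+0.863100))/(1+7/800) = 83/100 ≈ 0.830000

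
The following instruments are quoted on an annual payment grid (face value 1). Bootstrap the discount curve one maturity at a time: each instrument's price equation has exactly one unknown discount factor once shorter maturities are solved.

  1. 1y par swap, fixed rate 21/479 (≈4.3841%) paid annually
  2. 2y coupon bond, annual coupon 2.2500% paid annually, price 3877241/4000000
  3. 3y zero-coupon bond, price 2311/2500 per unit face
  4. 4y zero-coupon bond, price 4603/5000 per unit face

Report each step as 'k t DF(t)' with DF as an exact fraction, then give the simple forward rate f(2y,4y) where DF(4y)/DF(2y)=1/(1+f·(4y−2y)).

1 1 479/500
2 2 9269/10000
3 3 2311/2500
4 4 4603/5000
f(2y,4y) = ((9269/10000)/(4603/5000) − 1)/(2) = 63/18412 ≈ 0.3422%

step 1 [1y] swap r/1=21/479: DF=(1 − 21/479·(0))/(1+21/479) = 479/500 ≈ 0.958000
step 2 [2y] bond c/1=9/400: DF=(3877241/4000000 − 9/400·(0.958000))/(1+9/400) = 9269/10000 ≈ 0.926900
step 3 [3y] zero: DF = P = 2311/2500 ≈ 0.924400
step 4 [4y] zero: DF = P = 4603/5000 ≈ 0.920600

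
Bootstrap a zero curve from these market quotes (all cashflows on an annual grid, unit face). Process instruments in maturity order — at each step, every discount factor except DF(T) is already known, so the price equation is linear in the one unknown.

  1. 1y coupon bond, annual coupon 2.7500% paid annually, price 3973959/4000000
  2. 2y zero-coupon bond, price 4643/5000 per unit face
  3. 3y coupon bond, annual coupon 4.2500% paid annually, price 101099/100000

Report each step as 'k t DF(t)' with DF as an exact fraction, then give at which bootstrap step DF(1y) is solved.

step 1 [1y] bond c/1=11/400: DF=(3973959/4000000 − 11/400·(0))/(1+11/400) = 9669/10000 ≈ 0.966900
step 2 [2y] zero: DF = P = 4643/5000 ≈ 0.928600
step 3 [3y] bond c/1=17/400: DF=(101099/100000 − 17/400·(0.966900+0.928600))/(1+17/400) = 357/400 ≈ 0.892500

1 1 9669/10000
2 2 4643/5000
3 3 357/400
DF(1y) is solved at step 1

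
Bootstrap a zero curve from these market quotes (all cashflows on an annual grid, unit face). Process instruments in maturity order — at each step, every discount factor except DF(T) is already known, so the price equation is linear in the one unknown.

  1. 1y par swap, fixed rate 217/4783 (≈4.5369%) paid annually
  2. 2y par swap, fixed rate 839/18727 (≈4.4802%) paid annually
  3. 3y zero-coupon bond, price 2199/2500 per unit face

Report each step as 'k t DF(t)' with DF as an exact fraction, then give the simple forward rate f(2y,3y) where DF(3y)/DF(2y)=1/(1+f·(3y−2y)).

1 1 4783/5000
2 2 9161/10000
3 3 2199/2500
f(2y,3y) = ((9161/10000)/(2199/2500) − 1)/(1) = 365/8796 ≈ 4.1496%

step 1 [1y] swap r/1=217/4783: DF=(1 − 217/4783·(0))/(1+217/4783) = 4783/5000 ≈ 0.956600
step 2 [2y] swap r/1=839/18727: DF=(1 − 839/18727·(0.956600))/(1+839/18727) = 9161/10000 ≈ 0.916100
step 3 [3y] zero: DF = P = 2199/2500 ≈ 0.879600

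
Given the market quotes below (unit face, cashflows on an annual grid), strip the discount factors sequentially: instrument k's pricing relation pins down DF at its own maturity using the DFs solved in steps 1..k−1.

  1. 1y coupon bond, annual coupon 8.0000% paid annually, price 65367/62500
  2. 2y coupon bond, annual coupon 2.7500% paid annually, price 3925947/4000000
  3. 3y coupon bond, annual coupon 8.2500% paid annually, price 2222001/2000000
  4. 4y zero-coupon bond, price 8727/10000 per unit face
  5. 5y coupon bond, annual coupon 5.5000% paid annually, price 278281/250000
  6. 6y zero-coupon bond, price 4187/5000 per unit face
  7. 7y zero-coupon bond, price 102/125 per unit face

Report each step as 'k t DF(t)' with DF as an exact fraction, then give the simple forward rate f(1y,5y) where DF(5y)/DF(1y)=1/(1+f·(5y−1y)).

step 1 [1y] bond c/1=2/25: DF=(65367/62500 − 2/25·(0))/(1+2/25) = 2421/2500 ≈ 0.968400
step 2 [2y] bond c/1=11/400: DF=(3925947/4000000 − 11/400·(0.968400))/(1+11/400) = 9293/10000 ≈ 0.929300
step 3 [3y] bond c/1=33/400: DF=(2222001/2000000 − 33/400·(0.968400+0.929300))/(1+33/400) = 8817/10000 ≈ 0.881700
step 4 [4y] zero: DF = P = 8727/10000 ≈ 0.872700
step 5 [5y] bond c/1=11/200: DF=(278281/250000 − 11/200·(0.968400+0.929300+0.881700+0.872700))/(1+11/200) = 8647/10000 ≈ 0.864700
step 6 [6y] zero: DF = P = 4187/5000 ≈ 0.837400
step 7 [7y] zero: DF = P = 102/125 ≈ 0.816000

1 1 2421/2500
2 2 9293/10000
3 3 8817/10000
4 4 8727/10000
5 5 8647/10000
6 6 4187/5000
7 7 102/125
f(1y,5y) = ((2421/2500)/(8647/10000) − 1)/(4) = 1037/34588 ≈ 2.9981%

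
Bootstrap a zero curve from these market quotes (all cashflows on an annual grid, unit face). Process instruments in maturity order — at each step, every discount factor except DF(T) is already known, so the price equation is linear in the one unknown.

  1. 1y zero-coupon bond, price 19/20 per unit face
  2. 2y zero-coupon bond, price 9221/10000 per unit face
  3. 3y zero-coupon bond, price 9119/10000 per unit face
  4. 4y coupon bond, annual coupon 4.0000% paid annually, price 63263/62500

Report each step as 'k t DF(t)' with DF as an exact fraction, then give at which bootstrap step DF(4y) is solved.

step 1 [1y] zero: DF = P = 19/20 ≈ 0.950000
step 2 [2y] zero: DF = P = 9221/10000 ≈ 0.922100
step 3 [3y] zero: DF = P = 9119/10000 ≈ 0.911900
step 4 [4y] bond c/1=1/25: DF=(63263/62500 − 1/25·(0.950000+0.922100+0.911900))/(1+1/25) = 4331/5000 ≈ 0.866200

1 1 19/20
2 2 9221/10000
3 3 9119/10000
4 4 4331/5000
DF(4y) is solved at step 4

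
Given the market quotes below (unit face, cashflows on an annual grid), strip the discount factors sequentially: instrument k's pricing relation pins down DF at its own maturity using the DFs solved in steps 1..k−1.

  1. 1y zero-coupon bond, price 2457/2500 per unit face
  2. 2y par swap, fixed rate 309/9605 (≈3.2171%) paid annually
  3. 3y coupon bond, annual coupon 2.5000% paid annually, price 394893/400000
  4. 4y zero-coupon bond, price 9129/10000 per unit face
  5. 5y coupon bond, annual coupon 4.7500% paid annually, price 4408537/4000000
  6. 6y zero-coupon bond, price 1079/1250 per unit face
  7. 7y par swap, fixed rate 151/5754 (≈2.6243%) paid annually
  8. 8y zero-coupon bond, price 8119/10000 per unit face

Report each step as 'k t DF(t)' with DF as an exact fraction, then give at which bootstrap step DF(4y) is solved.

1 1 2457/2500
2 2 4691/5000
3 3 9163/10000
4 4 9129/10000
5 5 8821/10000
6 6 1079/1250
7 7 8339/10000
8 8 8119/10000
DF(4y) is solved at step 4

step 1 [1y] zero: DF = P = 2457/2500 ≈ 0.982800
step 2 [2y] swap r/1=309/9605: DF=(1 − 309/9605·(0.982800))/(1+309/9605) = 4691/5000 ≈ 0.938200
step 3 [3y] bond c/1=1/40: DF=(394893/400000 − 1/40·(0.982800+0.938200))/(1+1/40) = 9163/10000 ≈ 0.916300
step 4 [4y] zero: DF = P = 9129/10000 ≈ 0.912900
step 5 [5y] bond c/1=19/400: DF=(4408537/4000000 − 19/400·(0.982800+0.938200+0.916300+0.912900))/(1+19/400) = 8821/10000 ≈ 0.882100
step 6 [6y] zero: DF = P = 1079/1250 ≈ 0.863200
step 7 [7y] swap r/1=151/5754: DF=(1 − 151/5754·(0.982800+0.938200+0.916300+0.912900+0.882100+0.863200))/(1+151/5754) = 8339/10000 ≈ 0.833900
step 8 [8y] zero: DF = P = 8119/10000 ≈ 0.811900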